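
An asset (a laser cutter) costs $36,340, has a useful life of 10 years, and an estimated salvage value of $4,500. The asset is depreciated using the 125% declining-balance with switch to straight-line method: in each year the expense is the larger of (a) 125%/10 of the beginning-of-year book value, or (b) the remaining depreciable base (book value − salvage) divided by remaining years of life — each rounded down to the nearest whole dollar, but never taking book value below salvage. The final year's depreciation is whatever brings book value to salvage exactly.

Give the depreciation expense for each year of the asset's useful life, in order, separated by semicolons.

$4,542; $3,974; $3,478; $3,043; $2,800; $2,800; $2,800; $2,801; $2,801; $2,801

Depreciable base = $36,340 − $4,500 = $31,840.
Year 1: DB = ⌊$36,340 × 125%/10⌋ = $4,542; SL = ⌊$31,840/10⌋ = $3,184 → take DB $4,542. Book value $31,798.
Year 2: DB = ⌊$31,798 × 125%/10⌋ = $3,974; SL = ⌊$27,298/9⌋ = $3,033 → take DB $3,974. Book value $27,824.
Year 3: DB = ⌊$27,824 × 125%/10⌋ = $3,478; SL = ⌊$23,324/8⌋ = $2,915 → take DB $3,478. Book value $24,346.
Year 4: DB = ⌊$24,346 × 125%/10⌋ = $3,043; SL = ⌊$19,846/7⌋ = $2,835 → take DB $3,043. Book value $21,303.
Year 5: DB = ⌊$21,303 × 125%/10⌋ = $2,662; SL = ⌊$16,803/6⌋ = $2,800 → take SL $2,800. Book value $18,503.
Year 6: DB = ⌊$18,503 × 125%/10⌋ = $2,312; SL = ⌊$14,003/5⌋ = $2,800 → take SL $2,800. Book value $15,703.
Year 7: DB = ⌊$15,703 × 125%/10⌋ = $1,962; SL = ⌊$11,203/4⌋ = $2,800 → take SL $2,800. Book value $12,903.
Year 8: DB = ⌊$12,903 × 125%/10⌋ = $1,612; SL = ⌊$8,403/3⌋ = $2,801 → take SL $2,801. Book value $10,102.
Year 9: DB = ⌊$10,102 × 125%/10⌋ = $1,262; SL = ⌊$5,602/2⌋ = $2,801 → take SL $2,801. Book value $7,301.
Year 10 (final): $7,301 − $4,500 = $2,801. Book value $4,500.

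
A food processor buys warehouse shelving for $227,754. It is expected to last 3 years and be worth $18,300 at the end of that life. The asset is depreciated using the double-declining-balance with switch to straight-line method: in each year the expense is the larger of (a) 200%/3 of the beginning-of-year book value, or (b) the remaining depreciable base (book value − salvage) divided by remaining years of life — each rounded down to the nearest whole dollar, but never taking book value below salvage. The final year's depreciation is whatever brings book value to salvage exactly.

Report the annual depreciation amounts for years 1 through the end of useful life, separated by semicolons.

Depreciable base = $227,754 − $18,300 = $209,454.
Year 1: DB = ⌊$227,754 × 200%/3⌋ = $151,836; SL = ⌊$209,454/3⌋ = $69,818 → take DB $151,836. Book value $75,918.
Year 2: DB = ⌊$75,918 × 200%/3⌋ = $50,612; SL = ⌊$57,618/2⌋ = $28,809 → take DB $50,612. Book value $25,306.
Year 3 (final): $25,306 − $18,300 = $7,006. Book value $18,300.

$151,836; $50,612; $7,006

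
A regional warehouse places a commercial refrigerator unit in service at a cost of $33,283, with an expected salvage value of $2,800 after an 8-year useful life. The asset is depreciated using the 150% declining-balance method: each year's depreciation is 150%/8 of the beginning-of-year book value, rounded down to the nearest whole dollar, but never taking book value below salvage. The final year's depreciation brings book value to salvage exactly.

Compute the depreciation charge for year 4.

$3,347

Depreciable base = $33,283 − $2,800 = $30,483.
Year 1: ⌊$33,283 × 150%/8⌋ = $6,240. Book value $27,043.
Year 2: ⌊$27,043 × 150%/8⌋ = $5,070. Book value $21,973.
Year 3: ⌊$21,973 × 150%/8⌋ = $4,119. Book value $17,854.
Year 4: ⌊$17,854 × 150%/8⌋ = $3,347. Book value $14,507.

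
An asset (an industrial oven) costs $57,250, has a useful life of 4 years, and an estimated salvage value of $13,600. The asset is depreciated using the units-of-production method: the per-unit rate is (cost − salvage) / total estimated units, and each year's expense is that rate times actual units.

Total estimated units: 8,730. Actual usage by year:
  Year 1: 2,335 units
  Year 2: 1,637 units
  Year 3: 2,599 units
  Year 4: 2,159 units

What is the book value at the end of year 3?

$24,395

Depreciable base = $57,250 − $13,600 = $43,650.
Rate = $43,650 / 8,730 units = $5 per unit.
Year 1: 2,335 × $5 = $11,675. Book value $45,575.
Year 2: 1,637 × $5 = $8,185. Book value $37,390.
Year 3: 2,599 × $5 = $12,995. Book value $24,395.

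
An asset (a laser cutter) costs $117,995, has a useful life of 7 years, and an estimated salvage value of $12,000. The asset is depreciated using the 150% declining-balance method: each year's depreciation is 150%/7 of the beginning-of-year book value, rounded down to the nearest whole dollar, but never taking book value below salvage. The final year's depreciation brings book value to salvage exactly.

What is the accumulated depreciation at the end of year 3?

Depreciable base = $117,995 − $12,000 = $105,995.
Year 1: ⌊$117,995 × 150%/7⌋ = $25,284. Book value $92,711.
Year 2: ⌊$92,711 × 150%/7⌋ = $19,866. Book value $72,845.
Year 3: ⌊$72,845 × 150%/7⌋ = $15,609. Book value $57,236.
Accumulated through year 3 = $117,995 − $57,236 = $60,759.

$60,759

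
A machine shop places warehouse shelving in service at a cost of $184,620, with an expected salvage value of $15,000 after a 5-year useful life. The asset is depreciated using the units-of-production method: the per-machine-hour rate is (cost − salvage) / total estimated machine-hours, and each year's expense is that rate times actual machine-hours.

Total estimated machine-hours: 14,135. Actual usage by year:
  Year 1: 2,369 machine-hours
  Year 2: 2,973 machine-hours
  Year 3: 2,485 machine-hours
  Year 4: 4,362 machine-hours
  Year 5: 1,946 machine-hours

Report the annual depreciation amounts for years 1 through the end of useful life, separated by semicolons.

$28,428; $35,676; $29,820; $52,344; $23,352

Depreciable base = $184,620 − $15,000 = $169,620.
Rate = $169,620 / 14,135 machine-hours = $12 per machine-hour.
Year 1: 2,369 × $12 = $28,428. Book value $156,192.
Year 2: 2,973 × $12 = $35,676. Book value $120,516.
Year 3: 2,485 × $12 = $29,820. Book value $90,696.
Year 4: 4,362 × $12 = $52,344. Book value $38,352.
Year 5: 1,946 × $12 = $23,352. Book value $15,000.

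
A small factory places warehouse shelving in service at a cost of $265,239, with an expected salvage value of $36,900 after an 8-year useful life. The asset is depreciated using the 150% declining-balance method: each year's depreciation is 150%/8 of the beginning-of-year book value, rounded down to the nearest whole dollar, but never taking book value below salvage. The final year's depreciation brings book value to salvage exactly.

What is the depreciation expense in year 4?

Depreciable base = $265,239 − $36,900 = $228,339.
Year 1: ⌊$265,239 × 150%/8⌋ = $49,732. Book value $215,507.
Year 2: ⌊$215,507 × 150%/8⌋ = $40,407. Book value $175,100.
Year 3: ⌊$175,100 × 150%/8⌋ = $32,831. Book value $142,269.
Year 4: ⌊$142,269 × 150%/8⌋ = $26,675. Book value $115,594.

$26,675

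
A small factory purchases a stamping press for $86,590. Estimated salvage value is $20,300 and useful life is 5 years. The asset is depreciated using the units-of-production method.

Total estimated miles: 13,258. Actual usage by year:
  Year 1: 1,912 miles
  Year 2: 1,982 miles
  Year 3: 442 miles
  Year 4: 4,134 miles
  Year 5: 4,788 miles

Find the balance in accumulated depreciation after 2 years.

Depreciable base = $86,590 − $20,300 = $66,290.
Rate = $66,290 / 13,258 miles = $5 per mile.
Year 1: 1,912 × $5 = $9,560. Book value $77,030.
Year 2: 1,982 × $5 = $9,910. Book value $67,120.
Accumulated through year 2 = $86,590 − $67,120 = $19,470.

$19,470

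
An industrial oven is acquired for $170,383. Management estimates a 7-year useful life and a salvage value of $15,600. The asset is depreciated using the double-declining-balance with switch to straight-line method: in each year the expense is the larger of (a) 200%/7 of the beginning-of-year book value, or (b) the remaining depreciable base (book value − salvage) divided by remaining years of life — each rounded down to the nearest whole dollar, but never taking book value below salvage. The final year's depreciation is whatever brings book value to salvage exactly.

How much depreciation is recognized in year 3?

Depreciable base = $170,383 − $15,600 = $154,783.
Year 1: DB = ⌊$170,383 × 200%/7⌋ = $48,680; SL = ⌊$154,783/7⌋ = $22,111 → take DB $48,680. Book value $121,703.
Year 2: DB = ⌊$121,703 × 200%/7⌋ = $34,772; SL = ⌊$106,103/6⌋ = $17,683 → take DB $34,772. Book value $86,931.
Year 3: DB = ⌊$86,931 × 200%/7⌋ = $24,837; SL = ⌊$71,331/5⌋ = $14,266 → take DB $24,837. Book value $62,094.

$24,837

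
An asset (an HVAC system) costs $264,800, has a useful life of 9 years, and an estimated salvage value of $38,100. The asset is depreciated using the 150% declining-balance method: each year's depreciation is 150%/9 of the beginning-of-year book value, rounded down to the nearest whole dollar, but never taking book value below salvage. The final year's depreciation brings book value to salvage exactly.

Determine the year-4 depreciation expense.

$25,540

Depreciable base = $264,800 − $38,100 = $226,700.
Year 1: ⌊$264,800 × 150%/9⌋ = $44,133. Book value $220,667.
Year 2: ⌊$220,667 × 150%/9⌋ = $36,777. Book value $183,890.
Year 3: ⌊$183,890 × 150%/9⌋ = $30,648. Book value $153,242.
Year 4: ⌊$153,242 × 150%/9⌋ = $25,540. Book value $127,702.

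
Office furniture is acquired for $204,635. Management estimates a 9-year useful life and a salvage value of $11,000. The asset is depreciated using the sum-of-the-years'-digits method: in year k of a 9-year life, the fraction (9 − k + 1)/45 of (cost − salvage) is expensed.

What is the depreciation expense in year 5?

$21,515

Depreciable base = $204,635 − $11,000 = $193,635.
Sum of the years' digits = 9+8+7+6+5+4+3+2+1 = 45.
Year 1: $193,635 × 9/45 = $38,727. Book value $165,908.
Year 2: $193,635 × 8/45 = $34,424. Book value $131,484.
Year 3: $193,635 × 7/45 = $30,121. Book value $101,363.
Year 4: $193,635 × 6/45 = $25,818. Book value $75,545.
Year 5: $193,635 × 5/45 = $21,515. Book value $54,030.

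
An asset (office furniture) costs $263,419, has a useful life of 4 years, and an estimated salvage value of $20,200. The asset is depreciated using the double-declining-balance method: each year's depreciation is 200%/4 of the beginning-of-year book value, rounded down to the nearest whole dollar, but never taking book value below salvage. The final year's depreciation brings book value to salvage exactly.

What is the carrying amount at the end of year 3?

$32,928

Depreciable base = $263,419 − $20,200 = $243,219.
Year 1: ⌊$263,419 × 200%/4⌋ = $131,709. Book value $131,710.
Year 2: ⌊$131,710 × 200%/4⌋ = $65,855. Book value $65,855.
Year 3: ⌊$65,855 × 200%/4⌋ = $32,927. Book value $32,928.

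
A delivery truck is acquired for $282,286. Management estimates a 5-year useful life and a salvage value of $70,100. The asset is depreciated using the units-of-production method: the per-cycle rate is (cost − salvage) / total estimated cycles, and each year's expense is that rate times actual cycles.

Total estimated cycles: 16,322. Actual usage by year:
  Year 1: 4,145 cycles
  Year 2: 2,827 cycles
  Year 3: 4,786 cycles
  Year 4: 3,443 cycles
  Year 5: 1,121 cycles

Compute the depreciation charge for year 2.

Depreciable base = $282,286 − $70,100 = $212,186.
Rate = $212,186 / 16,322 cycles = $13 per cycle.
Year 1: 4,145 × $13 = $53,885. Book value $228,401.
Year 2: 2,827 × $13 = $36,751. Book value $191,650.

$36,751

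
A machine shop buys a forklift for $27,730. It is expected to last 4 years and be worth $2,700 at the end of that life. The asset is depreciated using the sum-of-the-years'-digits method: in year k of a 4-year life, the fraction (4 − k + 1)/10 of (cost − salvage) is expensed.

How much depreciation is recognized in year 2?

$7,509

Depreciable base = $27,730 − $2,700 = $25,030.
Sum of the years' digits = 4+3+2+1 = 10.
Year 1: $25,030 × 4/10 = $10,012. Book value $17,718.
Year 2: $25,030 × 3/10 = $7,509. Book value $10,209.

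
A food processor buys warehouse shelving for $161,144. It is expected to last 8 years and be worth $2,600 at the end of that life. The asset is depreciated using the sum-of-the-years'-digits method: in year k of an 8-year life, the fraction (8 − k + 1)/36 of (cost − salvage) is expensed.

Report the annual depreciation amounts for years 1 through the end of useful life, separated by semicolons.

Depreciable base = $161,144 − $2,600 = $158,544.
Sum of the years' digits = 8+7+6+5+4+3+2+1 = 36.
Year 1: $158,544 × 8/36 = $35,232. Book value $125,912.
Year 2: $158,544 × 7/36 = $30,828. Book value $95,084.
Year 3: $158,544 × 6/36 = $26,424. Book value $68,660.
Year 4: $158,544 × 5/36 = $22,020. Book value $46,640.
Year 5: $158,544 × 4/36 = $17,616. Book value $29,024.
Year 6: $158,544 × 3/36 = $13,212. Book value $15,812.
Year 7: $158,544 × 2/36 = $8,808. Book value $7,004.
Year 8: $158,544 × 1/36 = $4,404. Book value $2,600.

$35,232; $30,828; $26,424; $22,020; $17,616; $13,212; $8,808; $4,404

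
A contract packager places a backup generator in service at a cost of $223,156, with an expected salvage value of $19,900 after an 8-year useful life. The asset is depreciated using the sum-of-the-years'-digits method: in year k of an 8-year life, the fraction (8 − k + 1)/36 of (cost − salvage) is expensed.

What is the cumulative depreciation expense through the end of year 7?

Depreciable base = $223,156 − $19,900 = $203,256.
Sum of the years' digits = 8+7+6+5+4+3+2+1 = 36.
Year 1: $203,256 × 8/36 = $45,168. Book value $177,988.
Year 2: $203,256 × 7/36 = $39,522. Book value $138,466.
Year 3: $203,256 × 6/36 = $33,876. Book value $104,590.
Year 4: $203,256 × 5/36 = $28,230. Book value $76,360.
Year 5: $203,256 × 4/36 = $22,584. Book value $53,776.
Year 6: $203,256 × 3/36 = $16,938. Book value $36,838.
Year 7: $203,256 × 2/36 = $11,292. Book value $25,546.
Accumulated through year 7 = $223,156 − $25,546 = $197,610.

$197,610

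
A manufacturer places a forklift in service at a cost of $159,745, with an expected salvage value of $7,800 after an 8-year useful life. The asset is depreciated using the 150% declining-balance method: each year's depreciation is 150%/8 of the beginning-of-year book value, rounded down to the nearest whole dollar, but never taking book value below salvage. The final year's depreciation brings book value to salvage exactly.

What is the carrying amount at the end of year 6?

Depreciable base = $159,745 − $7,800 = $151,945.
Year 1: ⌊$159,745 × 150%/8⌋ = $29,952. Book value $129,793.
Year 2: ⌊$129,793 × 150%/8⌋ = $24,336. Book value $105,457.
Year 3: ⌊$105,457 × 150%/8⌋ = $19,773. Book value $85,684.
Year 4: ⌊$85,684 × 150%/8⌋ = $16,065. Book value $69,619.
Year 5: ⌊$69,619 × 150%/8⌋ = $13,053. Book value $56,566.
Year 6: ⌊$56,566 × 150%/8⌋ = $10,606. Book value $45,960.

$45,960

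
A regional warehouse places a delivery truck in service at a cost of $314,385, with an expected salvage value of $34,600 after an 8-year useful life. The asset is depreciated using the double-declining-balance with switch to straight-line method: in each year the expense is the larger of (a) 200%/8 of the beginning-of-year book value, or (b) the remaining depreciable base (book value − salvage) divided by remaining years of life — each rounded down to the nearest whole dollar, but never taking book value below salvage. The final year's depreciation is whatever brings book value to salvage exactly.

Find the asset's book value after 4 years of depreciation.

Depreciable base = $314,385 − $34,600 = $279,785.
Year 1: DB = ⌊$314,385 × 200%/8⌋ = $78,596; SL = ⌊$279,785/8⌋ = $34,973 → take DB $78,596. Book value $235,789.
Year 2: DB = ⌊$235,789 × 200%/8⌋ = $58,947; SL = ⌊$201,189/7⌋ = $28,741 → take DB $58,947. Book value $176,842.
Year 3: DB = ⌊$176,842 × 200%/8⌋ = $44,210; SL = ⌊$142,242/6⌋ = $23,707 → take DB $44,210. Book value $132,632.
Year 4: DB = ⌊$132,632 × 200%/8⌋ = $33,158; SL = ⌊$98,032/5⌋ = $19,606 → take DB $33,158. Book value $99,474.

$99,474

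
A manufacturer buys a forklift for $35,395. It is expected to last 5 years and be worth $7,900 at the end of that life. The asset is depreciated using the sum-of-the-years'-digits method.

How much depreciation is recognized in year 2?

$7,332

Depreciable base = $35,395 − $7,900 = $27,495.
Sum of the years' digits = 5+4+3+2+1 = 15.
Year 1: $27,495 × 5/15 = $9,165. Book value $26,230.
Year 2: $27,495 × 4/15 = $7,332. Book value $18,898.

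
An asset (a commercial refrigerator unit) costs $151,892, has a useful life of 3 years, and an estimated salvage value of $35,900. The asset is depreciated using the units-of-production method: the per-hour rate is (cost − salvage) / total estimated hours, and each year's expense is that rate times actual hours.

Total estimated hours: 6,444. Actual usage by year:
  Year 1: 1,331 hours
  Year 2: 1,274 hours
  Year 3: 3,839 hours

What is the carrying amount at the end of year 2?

Depreciable base = $151,892 − $35,900 = $115,992.
Rate = $115,992 / 6,444 hours = $18 per hour.
Year 1: 1,331 × $18 = $23,958. Book value $127,934.
Year 2: 1,274 × $18 = $22,932. Book value $105,002.

$105,002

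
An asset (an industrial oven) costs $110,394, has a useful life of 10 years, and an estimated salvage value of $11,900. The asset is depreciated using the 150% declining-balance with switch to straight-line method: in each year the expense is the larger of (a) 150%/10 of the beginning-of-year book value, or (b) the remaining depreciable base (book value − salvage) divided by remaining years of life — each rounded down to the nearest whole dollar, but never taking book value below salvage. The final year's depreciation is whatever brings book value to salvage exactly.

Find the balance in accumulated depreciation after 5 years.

$61,411

Depreciable base = $110,394 − $11,900 = $98,494.
Year 1: DB = ⌊$110,394 × 150%/10⌋ = $16,559; SL = ⌊$98,494/10⌋ = $9,849 → take DB $16,559. Book value $93,835.
Year 2: DB = ⌊$93,835 × 150%/10⌋ = $14,075; SL = ⌊$81,935/9⌋ = $9,103 → take DB $14,075. Book value $79,760.
Year 3: DB = ⌊$79,760 × 150%/10⌋ = $11,964; SL = ⌊$67,860/8⌋ = $8,482 → take DB $11,964. Book value $67,796.
Year 4: DB = ⌊$67,796 × 150%/10⌋ = $10,169; SL = ⌊$55,896/7⌋ = $7,985 → take DB $10,169. Book value $57,627.
Year 5: DB = ⌊$57,627 × 150%/10⌋ = $8,644; SL = ⌊$45,727/6⌋ = $7,621 → take DB $8,644. Book value $48,983.
Accumulated through year 5 = $110,394 − $48,983 = $61,411.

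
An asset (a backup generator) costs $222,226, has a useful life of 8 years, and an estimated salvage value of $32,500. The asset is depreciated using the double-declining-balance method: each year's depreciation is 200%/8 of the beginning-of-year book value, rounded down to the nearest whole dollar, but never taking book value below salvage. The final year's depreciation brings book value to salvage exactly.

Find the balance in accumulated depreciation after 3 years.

Depreciable base = $222,226 − $32,500 = $189,726.
Year 1: ⌊$222,226 × 200%/8⌋ = $55,556. Book value $166,670.
Year 2: ⌊$166,670 × 200%/8⌋ = $41,667. Book value $125,003.
Year 3: ⌊$125,003 × 200%/8⌋ = $31,250. Book value $93,753.
Accumulated through year 3 = $222,226 − $93,753 = $128,473.

$128,473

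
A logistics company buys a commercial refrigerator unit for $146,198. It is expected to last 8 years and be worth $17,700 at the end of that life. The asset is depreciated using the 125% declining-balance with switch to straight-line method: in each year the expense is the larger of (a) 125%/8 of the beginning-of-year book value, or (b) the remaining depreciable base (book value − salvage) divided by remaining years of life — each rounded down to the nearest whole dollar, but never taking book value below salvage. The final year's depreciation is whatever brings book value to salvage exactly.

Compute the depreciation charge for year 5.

Depreciable base = $146,198 − $17,700 = $128,498.
Year 1: DB = ⌊$146,198 × 125%/8⌋ = $22,843; SL = ⌊$128,498/8⌋ = $16,062 → take DB $22,843. Book value $123,355.
Year 2: DB = ⌊$123,355 × 125%/8⌋ = $19,274; SL = ⌊$105,655/7⌋ = $15,093 → take DB $19,274. Book value $104,081.
Year 3: DB = ⌊$104,081 × 125%/8⌋ = $16,262; SL = ⌊$86,381/6⌋ = $14,396 → take DB $16,262. Book value $87,819.
Year 4: DB = ⌊$87,819 × 125%/8⌋ = $13,721; SL = ⌊$70,119/5⌋ = $14,023 → take SL $14,023. Book value $73,796.
Year 5: DB = ⌊$73,796 × 125%/8⌋ = $11,530; SL = ⌊$56,096/4⌋ = $14,024 → take SL $14,024. Book value $59,772.

$14,024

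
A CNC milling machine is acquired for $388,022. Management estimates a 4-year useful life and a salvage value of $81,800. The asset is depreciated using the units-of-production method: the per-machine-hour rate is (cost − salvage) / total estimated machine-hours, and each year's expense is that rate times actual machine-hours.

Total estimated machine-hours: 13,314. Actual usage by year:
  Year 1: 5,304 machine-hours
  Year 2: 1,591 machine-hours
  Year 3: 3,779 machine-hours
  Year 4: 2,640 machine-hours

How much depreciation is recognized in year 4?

$60,720

Depreciable base = $388,022 − $81,800 = $306,222.
Rate = $306,222 / 13,314 machine-hours = $23 per machine-hour.
Year 1: 5,304 × $23 = $121,992. Book value $266,030.
Year 2: 1,591 × $23 = $36,593. Book value $229,437.
Year 3: 3,779 × $23 = $86,917. Book value $142,520.
Year 4: 2,640 × $23 = $60,720. Book value $81,800.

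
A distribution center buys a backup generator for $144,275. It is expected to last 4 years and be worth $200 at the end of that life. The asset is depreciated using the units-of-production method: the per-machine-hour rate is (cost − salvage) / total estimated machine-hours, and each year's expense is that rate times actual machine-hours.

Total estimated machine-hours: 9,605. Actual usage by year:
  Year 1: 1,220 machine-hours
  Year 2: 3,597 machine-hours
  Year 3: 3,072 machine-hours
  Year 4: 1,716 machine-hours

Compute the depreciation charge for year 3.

$46,080

Depreciable base = $144,275 − $200 = $144,075.
Rate = $144,075 / 9,605 machine-hours = $15 per machine-hour.
Year 1: 1,220 × $15 = $18,300. Book value $125,975.
Year 2: 3,597 × $15 = $53,955. Book value $72,020.
Year 3: 3,072 × $15 = $46,080. Book value $25,940.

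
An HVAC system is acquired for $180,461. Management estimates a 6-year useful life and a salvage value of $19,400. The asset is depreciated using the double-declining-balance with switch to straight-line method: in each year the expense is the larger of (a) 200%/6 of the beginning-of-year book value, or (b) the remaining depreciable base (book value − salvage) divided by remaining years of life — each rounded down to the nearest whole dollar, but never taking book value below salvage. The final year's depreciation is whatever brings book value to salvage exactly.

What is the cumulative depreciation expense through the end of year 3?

$126,990

Depreciable base = $180,461 − $19,400 = $161,061.
Year 1: DB = ⌊$180,461 × 200%/6⌋ = $60,153; SL = ⌊$161,061/6⌋ = $26,843 → take DB $60,153. Book value $120,308.
Year 2: DB = ⌊$120,308 × 200%/6⌋ = $40,102; SL = ⌊$100,908/5⌋ = $20,181 → take DB $40,102. Book value $80,206.
Year 3: DB = ⌊$80,206 × 200%/6⌋ = $26,735; SL = ⌊$60,806/4⌋ = $15,201 → take DB $26,735. Book value $53,471.
Accumulated through year 3 = $180,461 − $53,471 = $126,990.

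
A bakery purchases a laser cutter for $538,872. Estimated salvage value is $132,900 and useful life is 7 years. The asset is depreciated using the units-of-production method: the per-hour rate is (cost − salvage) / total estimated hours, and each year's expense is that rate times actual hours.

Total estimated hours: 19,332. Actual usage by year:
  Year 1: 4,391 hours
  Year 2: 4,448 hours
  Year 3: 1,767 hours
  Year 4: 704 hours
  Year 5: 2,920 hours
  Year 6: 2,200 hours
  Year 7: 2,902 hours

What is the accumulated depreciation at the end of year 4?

$237,510

Depreciable base = $538,872 − $132,900 = $405,972.
Rate = $405,972 / 19,332 hours = $21 per hour.
Year 1: 4,391 × $21 = $92,211. Book value $446,661.
Year 2: 4,448 × $21 = $93,408. Book value $353,253.
Year 3: 1,767 × $21 = $37,107. Book value $316,146.
Year 4: 704 × $21 = $14,784. Book value $301,362.
Accumulated through year 4 = $538,872 − $301,362 = $237,510.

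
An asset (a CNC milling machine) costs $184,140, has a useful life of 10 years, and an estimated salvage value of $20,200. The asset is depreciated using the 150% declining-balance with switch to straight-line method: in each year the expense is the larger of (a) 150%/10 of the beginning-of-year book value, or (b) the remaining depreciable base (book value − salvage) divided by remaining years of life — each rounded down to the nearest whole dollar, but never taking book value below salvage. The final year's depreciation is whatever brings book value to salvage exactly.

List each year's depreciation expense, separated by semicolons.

Depreciable base = $184,140 − $20,200 = $163,940.
Year 1: DB = ⌊$184,140 × 150%/10⌋ = $27,621; SL = ⌊$163,940/10⌋ = $16,394 → take DB $27,621. Book value $156,519.
Year 2: DB = ⌊$156,519 × 150%/10⌋ = $23,477; SL = ⌊$136,319/9⌋ = $15,146 → take DB $23,477. Book value $133,042.
Year 3: DB = ⌊$133,042 × 150%/10⌋ = $19,956; SL = ⌊$112,842/8⌋ = $14,105 → take DB $19,956. Book value $113,086.
Year 4: DB = ⌊$113,086 × 150%/10⌋ = $16,962; SL = ⌊$92,886/7⌋ = $13,269 → take DB $16,962. Book value $96,124.
Year 5: DB = ⌊$96,124 × 150%/10⌋ = $14,418; SL = ⌊$75,924/6⌋ = $12,654 → take DB $14,418. Book value $81,706.
Year 6: DB = ⌊$81,706 × 150%/10⌋ = $12,255; SL = ⌊$61,506/5⌋ = $12,301 → take SL $12,301. Book value $69,405.
Year 7: DB = ⌊$69,405 × 150%/10⌋ = $10,410; SL = ⌊$49,205/4⌋ = $12,301 → take SL $12,301. Book value $57,104.
Year 8: DB = ⌊$57,104 × 150%/10⌋ = $8,565; SL = ⌊$36,904/3⌋ = $12,301 → take SL $12,301. Book value $44,803.
Year 9: DB = ⌊$44,803 × 150%/10⌋ = $6,720; SL = ⌊$24,603/2⌋ = $12,301 → take SL $12,301. Book value $32,502.
Year 10 (final): $32,502 − $20,200 = $12,302. Book value $20,200.

$27,621; $23,477; $19,956; $16,962; $14,418; $12,301; $12,301; $12,301; $12,301; $12,302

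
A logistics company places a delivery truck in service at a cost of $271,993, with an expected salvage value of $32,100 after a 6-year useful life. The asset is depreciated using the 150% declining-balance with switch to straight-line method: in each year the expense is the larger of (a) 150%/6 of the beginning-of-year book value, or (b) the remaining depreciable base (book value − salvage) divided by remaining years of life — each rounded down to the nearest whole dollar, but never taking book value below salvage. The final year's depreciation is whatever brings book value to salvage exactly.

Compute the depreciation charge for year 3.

$38,249

Depreciable base = $271,993 − $32,100 = $239,893.
Year 1: DB = ⌊$271,993 × 150%/6⌋ = $67,998; SL = ⌊$239,893/6⌋ = $39,982 → take DB $67,998. Book value $203,995.
Year 2: DB = ⌊$203,995 × 150%/6⌋ = $50,998; SL = ⌊$171,895/5⌋ = $34,379 → take DB $50,998. Book value $152,997.
Year 3: DB = ⌊$152,997 × 150%/6⌋ = $38,249; SL = ⌊$120,897/4⌋ = $30,224 → take DB $38,249. Book value $114,748.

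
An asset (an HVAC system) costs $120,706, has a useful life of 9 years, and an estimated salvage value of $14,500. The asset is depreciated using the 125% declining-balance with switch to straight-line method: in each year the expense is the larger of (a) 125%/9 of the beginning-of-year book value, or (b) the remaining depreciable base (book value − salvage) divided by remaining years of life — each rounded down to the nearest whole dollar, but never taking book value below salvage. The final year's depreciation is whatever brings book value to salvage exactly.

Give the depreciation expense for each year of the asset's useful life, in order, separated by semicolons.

Depreciable base = $120,706 − $14,500 = $106,206.
Year 1: DB = ⌊$120,706 × 125%/9⌋ = $16,764; SL = ⌊$106,206/9⌋ = $11,800 → take DB $16,764. Book value $103,942.
Year 2: DB = ⌊$103,942 × 125%/9⌋ = $14,436; SL = ⌊$89,442/8⌋ = $11,180 → take DB $14,436. Book value $89,506.
Year 3: DB = ⌊$89,506 × 125%/9⌋ = $12,431; SL = ⌊$75,006/7⌋ = $10,715 → take DB $12,431. Book value $77,075.
Year 4: DB = ⌊$77,075 × 125%/9⌋ = $10,704; SL = ⌊$62,575/6⌋ = $10,429 → take DB $10,704. Book value $66,371.
Year 5: DB = ⌊$66,371 × 125%/9⌋ = $9,218; SL = ⌊$51,871/5⌋ = $10,374 → take SL $10,374. Book value $55,997.
Year 6: DB = ⌊$55,997 × 125%/9⌋ = $7,777; SL = ⌊$41,497/4⌋ = $10,374 → take SL $10,374. Book value $45,623.
Year 7: DB = ⌊$45,623 × 125%/9⌋ = $6,336; SL = ⌊$31,123/3⌋ = $10,374 → take SL $10,374. Book value $35,249.
Year 8: DB = ⌊$35,249 × 125%/9⌋ = $4,895; SL = ⌊$20,749/2⌋ = $10,374 → take SL $10,374. Book value $24,875.
Year 9 (final): $24,875 − $14,500 = $10,375. Book value $14,500.

$16,764; $14,436; $12,431; $10,704; $10,374; $10,374; $10,374; $10,374; $10,375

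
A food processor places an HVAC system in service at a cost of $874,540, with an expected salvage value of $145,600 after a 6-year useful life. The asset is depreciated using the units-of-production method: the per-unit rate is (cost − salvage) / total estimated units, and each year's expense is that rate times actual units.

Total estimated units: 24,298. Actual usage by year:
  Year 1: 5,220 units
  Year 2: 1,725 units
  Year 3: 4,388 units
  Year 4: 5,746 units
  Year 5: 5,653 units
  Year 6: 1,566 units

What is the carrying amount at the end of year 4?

Depreciable base = $874,540 − $145,600 = $728,940.
Rate = $728,940 / 24,298 units = $30 per unit.
Year 1: 5,220 × $30 = $156,600. Book value $717,940.
Year 2: 1,725 × $30 = $51,750. Book value $666,190.
Year 3: 4,388 × $30 = $131,640. Book value $534,550.
Year 4: 5,746 × $30 = $172,380. Book value $362,170.

$362,170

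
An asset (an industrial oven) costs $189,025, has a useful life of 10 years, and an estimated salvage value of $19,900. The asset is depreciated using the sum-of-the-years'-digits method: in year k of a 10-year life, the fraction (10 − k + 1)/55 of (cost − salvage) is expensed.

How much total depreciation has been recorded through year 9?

Depreciable base = $189,025 − $19,900 = $169,125.
Sum of the years' digits = 10+9+8+7+6+5+4+3+2+1 = 55.
Year 1: $169,125 × 10/55 = $30,750. Book value $158,275.
Year 2: $169,125 × 9/55 = $27,675. Book value $130,600.
Year 3: $169,125 × 8/55 = $24,600. Book value $106,000.
Year 4: $169,125 × 7/55 = $21,525. Book value $84,475.
Year 5: $169,125 × 6/55 = $18,450. Book value $66,025.
Year 6: $169,125 × 5/55 = $15,375. Book value $50,650.
Year 7: $169,125 × 4/55 = $12,300. Book value $38,350.
Year 8: $169,125 × 3/55 = $9,225. Book value $29,125.
Year 9: $169,125 × 2/55 = $6,150. Book value $22,975.
Accumulated through year 9 = $189,025 − $22,975 = $166,050.

$166,050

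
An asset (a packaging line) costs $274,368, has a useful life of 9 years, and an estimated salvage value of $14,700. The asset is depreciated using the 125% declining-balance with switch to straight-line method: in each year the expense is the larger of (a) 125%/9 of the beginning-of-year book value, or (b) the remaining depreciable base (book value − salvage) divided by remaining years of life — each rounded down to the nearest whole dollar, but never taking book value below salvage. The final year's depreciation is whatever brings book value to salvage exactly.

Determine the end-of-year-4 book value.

Depreciable base = $274,368 − $14,700 = $259,668.
Year 1: DB = ⌊$274,368 × 125%/9⌋ = $38,106; SL = ⌊$259,668/9⌋ = $28,852 → take DB $38,106. Book value $236,262.
Year 2: DB = ⌊$236,262 × 125%/9⌋ = $32,814; SL = ⌊$221,562/8⌋ = $27,695 → take DB $32,814. Book value $203,448.
Year 3: DB = ⌊$203,448 × 125%/9⌋ = $28,256; SL = ⌊$188,748/7⌋ = $26,964 → take DB $28,256. Book value $175,192.
Year 4: DB = ⌊$175,192 × 125%/9⌋ = $24,332; SL = ⌊$160,492/6⌋ = $26,748 → take SL $26,748. Book value $148,444.

$148,444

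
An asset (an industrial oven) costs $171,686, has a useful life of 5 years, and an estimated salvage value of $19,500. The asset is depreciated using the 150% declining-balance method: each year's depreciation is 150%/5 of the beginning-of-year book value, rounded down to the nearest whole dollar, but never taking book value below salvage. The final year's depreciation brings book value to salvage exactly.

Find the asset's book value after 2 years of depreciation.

Depreciable base = $171,686 − $19,500 = $152,186.
Year 1: ⌊$171,686 × 150%/5⌋ = $51,505. Book value $120,181.
Year 2: ⌊$120,181 × 150%/5⌋ = $36,054. Book value $84,127.

$84,127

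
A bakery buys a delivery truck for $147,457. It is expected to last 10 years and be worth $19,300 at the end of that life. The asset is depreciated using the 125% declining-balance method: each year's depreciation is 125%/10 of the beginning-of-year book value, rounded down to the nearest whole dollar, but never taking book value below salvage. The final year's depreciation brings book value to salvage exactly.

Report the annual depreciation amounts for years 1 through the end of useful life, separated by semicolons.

Depreciable base = $147,457 − $19,300 = $128,157.
Year 1: ⌊$147,457 × 125%/10⌋ = $18,432. Book value $129,025.
Year 2: ⌊$129,025 × 125%/10⌋ = $16,128. Book value $112,897.
Year 3: ⌊$112,897 × 125%/10⌋ = $14,112. Book value $98,785.
Year 4: ⌊$98,785 × 125%/10⌋ = $12,348. Book value $86,437.
Year 5: ⌊$86,437 × 125%/10⌋ = $10,804. Book value $75,633.
Year 6: ⌊$75,633 × 125%/10⌋ = $9,454. Book value $66,179.
Year 7: ⌊$66,179 × 125%/10⌋ = $8,272. Book value $57,907.
Year 8: ⌊$57,907 × 125%/10⌋ = $7,238. Book value $50,669.
Year 9: ⌊$50,669 × 125%/10⌋ = $6,333. Book value $44,336.
Year 10 (final): $44,336 − $19,300 = $25,036. Book value $19,300.

$18,432; $16,128; $14,112; $12,348; $10,804; $9,454; $8,272; $7,238; $6,333; $25,036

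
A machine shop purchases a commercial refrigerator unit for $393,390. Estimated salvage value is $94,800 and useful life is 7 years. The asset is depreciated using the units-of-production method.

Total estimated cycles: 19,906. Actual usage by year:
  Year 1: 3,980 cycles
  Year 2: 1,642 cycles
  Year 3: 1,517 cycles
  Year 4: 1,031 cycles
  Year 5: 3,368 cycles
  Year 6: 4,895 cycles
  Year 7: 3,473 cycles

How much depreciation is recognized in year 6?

$73,425

Depreciable base = $393,390 − $94,800 = $298,590.
Rate = $298,590 / 19,906 cycles = $15 per cycle.
Year 1: 3,980 × $15 = $59,700. Book value $333,690.
Year 2: 1,642 × $15 = $24,630. Book value $309,060.
Year 3: 1,517 × $15 = $22,755. Book value $286,305.
Year 4: 1,031 × $15 = $15,465. Book value $270,840.
Year 5: 3,368 × $15 = $50,520. Book value $220,320.
Year 6: 4,895 × $15 = $73,425. Book value $146,895.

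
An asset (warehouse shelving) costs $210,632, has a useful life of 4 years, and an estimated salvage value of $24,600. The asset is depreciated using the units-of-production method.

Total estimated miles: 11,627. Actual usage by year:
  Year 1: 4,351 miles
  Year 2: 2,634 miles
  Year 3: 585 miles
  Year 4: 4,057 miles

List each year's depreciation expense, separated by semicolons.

Depreciable base = $210,632 − $24,600 = $186,032.
Rate = $186,032 / 11,627 miles = $16 per mile.
Year 1: 4,351 × $16 = $69,616. Book value $141,016.
Year 2: 2,634 × $16 = $42,144. Book value $98,872.
Year 3: 585 × $16 = $9,360. Book value $89,512.
Year 4: 4,057 × $16 = $64,912. Book value $24,600.

$69,616; $42,144; $9,360; $64,912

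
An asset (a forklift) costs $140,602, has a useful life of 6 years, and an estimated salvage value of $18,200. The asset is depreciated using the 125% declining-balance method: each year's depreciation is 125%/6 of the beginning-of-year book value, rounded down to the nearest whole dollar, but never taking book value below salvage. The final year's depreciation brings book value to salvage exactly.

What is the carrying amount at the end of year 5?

Depreciable base = $140,602 − $18,200 = $122,402.
Year 1: ⌊$140,602 × 125%/6⌋ = $29,292. Book value $111,310.
Year 2: ⌊$111,310 × 125%/6⌋ = $23,189. Book value $88,121.
Year 3: ⌊$88,121 × 125%/6⌋ = $18,358. Book value $69,763.
Year 4: ⌊$69,763 × 125%/6⌋ = $14,533. Book value $55,230.
Year 5: ⌊$55,230 × 125%/6⌋ = $11,506. Book value $43,724.

$43,724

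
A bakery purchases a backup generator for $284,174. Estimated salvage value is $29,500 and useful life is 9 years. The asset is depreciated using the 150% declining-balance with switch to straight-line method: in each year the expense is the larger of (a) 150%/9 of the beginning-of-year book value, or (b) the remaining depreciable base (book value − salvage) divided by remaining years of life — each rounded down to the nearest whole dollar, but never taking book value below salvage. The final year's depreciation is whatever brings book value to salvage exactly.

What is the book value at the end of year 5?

$114,205

Depreciable base = $284,174 − $29,500 = $254,674.
Year 1: DB = ⌊$284,174 × 150%/9⌋ = $47,362; SL = ⌊$254,674/9⌋ = $28,297 → take DB $47,362. Book value $236,812.
Year 2: DB = ⌊$236,812 × 150%/9⌋ = $39,468; SL = ⌊$207,312/8⌋ = $25,914 → take DB $39,468. Book value $197,344.
Year 3: DB = ⌊$197,344 × 150%/9⌋ = $32,890; SL = ⌊$167,844/7⌋ = $23,977 → take DB $32,890. Book value $164,454.
Year 4: DB = ⌊$164,454 × 150%/9⌋ = $27,409; SL = ⌊$134,954/6⌋ = $22,492 → take DB $27,409. Book value $137,045.
Year 5: DB = ⌊$137,045 × 150%/9⌋ = $22,840; SL = ⌊$107,545/5⌋ = $21,509 → take DB $22,840. Book value $114,205.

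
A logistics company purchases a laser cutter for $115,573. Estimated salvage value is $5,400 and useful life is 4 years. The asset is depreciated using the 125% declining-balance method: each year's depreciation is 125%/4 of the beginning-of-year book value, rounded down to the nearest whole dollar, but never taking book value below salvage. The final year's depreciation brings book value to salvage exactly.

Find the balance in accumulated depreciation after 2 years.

$60,946

Depreciable base = $115,573 − $5,400 = $110,173.
Year 1: ⌊$115,573 × 125%/4⌋ = $36,116. Book value $79,457.
Year 2: ⌊$79,457 × 125%/4⌋ = $24,830. Book value $54,627.
Accumulated through year 2 = $115,573 − $54,627 = $60,946.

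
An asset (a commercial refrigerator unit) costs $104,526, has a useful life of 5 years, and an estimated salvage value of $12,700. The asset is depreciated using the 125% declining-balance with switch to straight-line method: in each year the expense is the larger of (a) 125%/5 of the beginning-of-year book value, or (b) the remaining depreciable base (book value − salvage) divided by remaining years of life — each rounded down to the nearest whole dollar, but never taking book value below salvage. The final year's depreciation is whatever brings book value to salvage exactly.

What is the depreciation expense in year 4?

Depreciable base = $104,526 − $12,700 = $91,826.
Year 1: DB = ⌊$104,526 × 125%/5⌋ = $26,131; SL = ⌊$91,826/5⌋ = $18,365 → take DB $26,131. Book value $78,395.
Year 2: DB = ⌊$78,395 × 125%/5⌋ = $19,598; SL = ⌊$65,695/4⌋ = $16,423 → take DB $19,598. Book value $58,797.
Year 3: DB = ⌊$58,797 × 125%/5⌋ = $14,699; SL = ⌊$46,097/3⌋ = $15,365 → take SL $15,365. Book value $43,432.
Year 4: DB = ⌊$43,432 × 125%/5⌋ = $10,858; SL = ⌊$30,732/2⌋ = $15,366 → take SL $15,366. Book value $28,066.

$15,366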